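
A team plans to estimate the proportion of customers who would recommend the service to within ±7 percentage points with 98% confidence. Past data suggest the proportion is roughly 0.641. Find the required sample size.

For a proportion with margin E = 0.07 at 98% confidence, z = 2.326.
n = p̂(1−p̂)(z/E)² = 0.641 × 0.359 × (2.326/0.07)² = 254.08
Round up: n = 255.

255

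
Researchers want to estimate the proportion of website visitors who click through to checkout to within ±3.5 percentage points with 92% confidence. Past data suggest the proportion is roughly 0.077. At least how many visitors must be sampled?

n = 178

For a proportion with margin E = 0.035 at 92% confidence, z = 1.751.
n = p̂(1−p̂)(z/E)² = 0.077 × 0.923 × (1.751/0.035)² = 177.88
Round up: n = 178.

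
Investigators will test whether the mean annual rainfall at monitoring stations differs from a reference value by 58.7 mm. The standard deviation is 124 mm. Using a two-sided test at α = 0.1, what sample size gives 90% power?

n = 39

For a one-sample z-test, n = ((z_{α/2} + z_β)·σ/δ)².
z_{α/2} = 1.645 (two-sided α = 0.1); z_β = 1.282 (power 90% → β = 0.1).
n = (2.927 × 124 / 58.7)² = 38.23
Round up: n = 39.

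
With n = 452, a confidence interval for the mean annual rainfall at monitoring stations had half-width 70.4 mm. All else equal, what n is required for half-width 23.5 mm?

Margin of error scales as 1/√n, so n₂ = n₁·(E₁/E₂)².
n₂ = 452 × (70.4/23.5)² = 452 × 8.974 = 4056.25
Round up: n₂ = 4057.

n = 4057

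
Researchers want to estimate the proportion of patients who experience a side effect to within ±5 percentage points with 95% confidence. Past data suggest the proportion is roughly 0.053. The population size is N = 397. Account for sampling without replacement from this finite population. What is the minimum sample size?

n = 65

For a proportion with margin E = 0.05 at 95% confidence, z = 1.960.
n = p̂(1−p̂)(z/E)² = 0.053 × 0.947 × (1.960/0.05)² = 77.13 — call this n₀.
Finite-population correction with N = 397: n = n₀ / (1 + (n₀−1)/N) = 77.13 / 1.192 = 64.71
Round up: n = 65.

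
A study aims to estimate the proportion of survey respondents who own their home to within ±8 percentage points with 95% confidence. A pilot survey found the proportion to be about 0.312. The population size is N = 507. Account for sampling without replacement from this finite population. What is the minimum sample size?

For a proportion with margin E = 0.08 at 95% confidence, z = 1.960.
n = p̂(1−p̂)(z/E)² = 0.312 × 0.688 × (1.960/0.08)² = 128.85 — call this n₀.
Finite-population correction with N = 507: n = n₀ / (1 + (n₀−1)/N) = 128.85 / 1.252 = 102.92
Round up: n = 103.

103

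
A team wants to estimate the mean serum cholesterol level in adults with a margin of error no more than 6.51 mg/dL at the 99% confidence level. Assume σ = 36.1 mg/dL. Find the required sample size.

For a mean, the margin of error is E = z·σ/√n, so n = (zσ/E)².
At 99% confidence, z = 2.576.
n = (2.576 × 36.1 / 6.51)² = 204.05
Round up: n = 205.

205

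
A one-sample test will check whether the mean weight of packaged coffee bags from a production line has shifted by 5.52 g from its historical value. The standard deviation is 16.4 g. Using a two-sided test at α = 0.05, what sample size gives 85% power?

For a one-sample z-test, n = ((z_{α/2} + z_β)·σ/δ)².
z_{α/2} = 1.960 (two-sided α = 0.05); z_β = 1.036 (power 85% → β = 0.15).
n = (2.996 × 16.4 / 5.52)² = 79.23
Round up: n = 80.

80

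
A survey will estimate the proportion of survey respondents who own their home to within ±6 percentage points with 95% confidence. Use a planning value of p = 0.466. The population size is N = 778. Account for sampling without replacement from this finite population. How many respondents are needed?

n = 199

For a proportion with margin E = 0.06 at 95% confidence, z = 1.960.
n = p̂(1−p̂)(z/E)² = 0.466 × 0.534 × (1.960/0.06)² = 265.54 — call this n₀.
Finite-population correction with N = 778: n = n₀ / (1 + (n₀−1)/N) = 265.54 / 1.34 = 198.16
Round up: n = 199.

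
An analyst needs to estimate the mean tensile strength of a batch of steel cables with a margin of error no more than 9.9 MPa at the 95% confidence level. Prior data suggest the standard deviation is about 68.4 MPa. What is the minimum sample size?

For a mean, the margin of error is E = z·σ/√n, so n = (zσ/E)².
At 95% confidence, z = 1.960.
n = (1.960 × 68.4 / 9.9)² = 183.38
Round up: n = 184.

n = 184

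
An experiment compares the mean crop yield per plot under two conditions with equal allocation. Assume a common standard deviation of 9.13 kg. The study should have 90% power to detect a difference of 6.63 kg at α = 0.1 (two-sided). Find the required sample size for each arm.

33 per group

For two equal groups, n per group = 2·((z_{α/2} + z_β)·σ/δ)².
z_{α/2} = 1.645; z_β = 1.282 (power 90%).
n = 2 × (2.927 × 9.13 / 6.63)² = 2 × 16.25 = 32.50
Round up: n = 33 per group.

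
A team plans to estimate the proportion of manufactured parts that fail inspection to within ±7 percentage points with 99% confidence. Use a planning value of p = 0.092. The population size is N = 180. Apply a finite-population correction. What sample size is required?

70

For a proportion with margin E = 0.07 at 99% confidence, z = 2.576.
n = p̂(1−p̂)(z/E)² = 0.092 × 0.908 × (2.576/0.07)² = 113.13 — call this n₀.
Finite-population correction with N = 180: n = n₀ / (1 + (n₀−1)/N) = 113.13 / 1.623 = 69.70
Round up: n = 70.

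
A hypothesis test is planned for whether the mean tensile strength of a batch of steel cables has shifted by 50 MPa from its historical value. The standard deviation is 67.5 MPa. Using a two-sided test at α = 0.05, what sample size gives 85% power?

For a one-sample z-test, n = ((z_{α/2} + z_β)·σ/δ)².
z_{α/2} = 1.960 (two-sided α = 0.05); z_β = 1.036 (power 85% → β = 0.15).
n = (2.996 × 67.5 / 50)² = 16.36
Round up: n = 17.

n = 17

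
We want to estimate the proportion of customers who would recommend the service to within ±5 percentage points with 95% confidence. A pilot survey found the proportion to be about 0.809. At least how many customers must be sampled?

For a proportion with margin E = 0.05 at 95% confidence, z = 1.960.
n = p̂(1−p̂)(z/E)² = 0.809 × 0.191 × (1.960/0.05)² = 237.44
Round up: n = 238.

238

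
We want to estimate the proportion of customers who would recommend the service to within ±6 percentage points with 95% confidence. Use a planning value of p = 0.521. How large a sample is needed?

For a proportion with margin E = 0.06 at 95% confidence, z = 1.960.
n = p̂(1−p̂)(z/E)² = 0.521 × 0.479 × (1.960/0.06)² = 266.31
Round up: n = 267.

n = 267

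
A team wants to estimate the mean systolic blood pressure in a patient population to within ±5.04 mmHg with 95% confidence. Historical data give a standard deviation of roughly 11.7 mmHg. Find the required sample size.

21

For a mean, the margin of error is E = z·σ/√n, so n = (zσ/E)².
At 95% confidence, z = 1.960.
n = (1.960 × 11.7 / 5.04)² = 20.70
Round up: n = 21.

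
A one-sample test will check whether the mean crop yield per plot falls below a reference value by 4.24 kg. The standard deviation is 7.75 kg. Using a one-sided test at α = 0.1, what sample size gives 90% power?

For a one-sample z-test, n = ((z_α + z_β)·σ/δ)².
z_α = 1.282 (one-sided α = 0.1); z_β = 1.282 (power 90% → β = 0.1).
n = (2.564 × 7.75 / 4.24)² = 21.96
Round up: n = 22.

22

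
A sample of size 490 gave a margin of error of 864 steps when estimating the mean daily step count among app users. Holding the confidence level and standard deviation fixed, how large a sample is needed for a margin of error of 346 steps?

3056

Margin of error scales as 1/√n, so n₂ = n₁·(E₁/E₂)².
n₂ = 490 × (864/346)² = 490 × 6.236 = 3055.64
Round up: n₂ = 3056.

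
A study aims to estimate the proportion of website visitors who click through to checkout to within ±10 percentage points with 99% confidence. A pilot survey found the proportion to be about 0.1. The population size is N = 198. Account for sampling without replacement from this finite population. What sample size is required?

For a proportion with margin E = 0.1 at 99% confidence, z = 2.576.
n = p̂(1−p̂)(z/E)² = 0.1 × 0.9 × (2.576/0.1)² = 59.72 — call this n₀.
Finite-population correction with N = 198: n = n₀ / (1 + (n₀−1)/N) = 59.72 / 1.297 = 46.04
Round up: n = 47.

47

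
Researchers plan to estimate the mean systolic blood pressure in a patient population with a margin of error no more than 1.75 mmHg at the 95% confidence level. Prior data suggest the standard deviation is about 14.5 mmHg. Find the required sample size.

264

For a mean, the margin of error is E = z·σ/√n, so n = (zσ/E)².
At 95% confidence, z = 1.960.
n = (1.960 × 14.5 / 1.75)² = 263.74
Round up: n = 264.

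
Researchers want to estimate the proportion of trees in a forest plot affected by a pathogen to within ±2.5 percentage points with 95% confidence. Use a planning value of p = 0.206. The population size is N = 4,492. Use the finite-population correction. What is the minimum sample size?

n = 822

For a proportion with margin E = 0.025 at 95% confidence, z = 1.960.
n = p̂(1−p̂)(z/E)² = 0.206 × 0.794 × (1.960/0.025)² = 1005.36 — call this n₀.
Finite-population correction with N = 4,492: n = n₀ / (1 + (n₀−1)/N) = 1005.36 / 1.224 = 821.37
Round up: n = 822.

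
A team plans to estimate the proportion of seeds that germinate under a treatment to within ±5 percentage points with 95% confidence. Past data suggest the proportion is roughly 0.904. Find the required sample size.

For a proportion with margin E = 0.05 at 95% confidence, z = 1.960.
n = p̂(1−p̂)(z/E)² = 0.904 × 0.096 × (1.960/0.05)² = 133.36
Round up: n = 134.

n = 134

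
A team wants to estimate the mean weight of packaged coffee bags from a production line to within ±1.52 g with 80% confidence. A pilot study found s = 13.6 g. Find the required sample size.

For a mean, the margin of error is E = z·σ/√n, so n = (zσ/E)².
At 80% confidence, z = 1.282.
n = (1.282 × 13.6 / 1.52)² = 131.57
Round up: n = 132.

132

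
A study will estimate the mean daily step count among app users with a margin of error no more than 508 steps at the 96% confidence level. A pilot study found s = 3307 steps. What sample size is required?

179

For a mean, the margin of error is E = z·σ/√n, so n = (zσ/E)².
At 96% confidence, z = 2.054.
n = (2.054 × 3307 / 508)² = 178.79
Round up: n = 179.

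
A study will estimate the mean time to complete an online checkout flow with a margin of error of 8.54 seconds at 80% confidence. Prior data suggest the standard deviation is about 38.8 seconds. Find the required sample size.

For a mean, the margin of error is E = z·σ/√n, so n = (zσ/E)².
At 80% confidence, z = 1.282.
n = (1.282 × 38.8 / 8.54)² = 33.93
Round up: n = 34.

n = 34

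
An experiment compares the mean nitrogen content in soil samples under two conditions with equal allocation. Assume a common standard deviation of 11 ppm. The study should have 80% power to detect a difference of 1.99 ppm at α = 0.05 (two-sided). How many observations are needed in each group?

For two equal groups, n per group = 2·((z_{α/2} + z_β)·σ/δ)².
z_{α/2} = 1.960; z_β = 0.842 (power 80%).
n = 2 × (2.802 × 11 / 1.99)² = 2 × 239.89 = 479.78
Round up: n = 480 per group.

480 per group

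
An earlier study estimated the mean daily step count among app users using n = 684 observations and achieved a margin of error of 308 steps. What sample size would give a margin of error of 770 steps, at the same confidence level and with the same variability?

Margin of error scales as 1/√n, so n₂ = n₁·(E₁/E₂)².
n₂ = 684 × (308/770)² = 684 × 0.16 = 109.44
Round up: n₂ = 110.

110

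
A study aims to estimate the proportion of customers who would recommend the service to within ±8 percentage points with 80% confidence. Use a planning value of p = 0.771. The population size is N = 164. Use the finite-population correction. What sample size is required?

36

For a proportion with margin E = 0.08 at 80% confidence, z = 1.282.
n = p̂(1−p̂)(z/E)² = 0.771 × 0.229 × (1.282/0.08)² = 45.34 — call this n₀.
Finite-population correction with N = 164: n = n₀ / (1 + (n₀−1)/N) = 45.34 / 1.27 = 35.70
Round up: n = 36.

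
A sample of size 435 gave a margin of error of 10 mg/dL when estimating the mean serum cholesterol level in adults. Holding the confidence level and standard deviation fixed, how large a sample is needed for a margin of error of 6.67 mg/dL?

Margin of error scales as 1/√n, so n₂ = n₁·(E₁/E₂)².
n₂ = 435 × (10/6.67)² = 435 × 2.248 = 977.88
Round up: n₂ = 978.

978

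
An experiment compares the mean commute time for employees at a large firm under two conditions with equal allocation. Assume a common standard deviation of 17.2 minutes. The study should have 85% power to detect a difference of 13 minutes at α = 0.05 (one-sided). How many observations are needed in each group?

26 per group

For two equal groups, n per group = 2·((z_α + z_β)·σ/δ)².
z_α = 1.645; z_β = 1.036 (power 85%).
n = 2 × (2.681 × 17.2 / 13)² = 2 × 12.58 = 25.16
Round up: n = 26 per group.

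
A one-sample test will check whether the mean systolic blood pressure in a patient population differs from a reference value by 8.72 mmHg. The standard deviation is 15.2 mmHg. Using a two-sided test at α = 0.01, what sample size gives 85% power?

n = 40

For a one-sample z-test, n = ((z_{α/2} + z_β)·σ/δ)².
z_{α/2} = 2.576 (two-sided α = 0.01); z_β = 1.036 (power 85% → β = 0.15).
n = (3.612 × 15.2 / 8.72)² = 39.64
Round up: n = 40.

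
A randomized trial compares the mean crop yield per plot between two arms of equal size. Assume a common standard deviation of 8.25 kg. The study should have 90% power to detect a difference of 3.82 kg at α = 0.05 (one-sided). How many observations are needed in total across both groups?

160 total

For two equal groups, n per group = 2·((z_α + z_β)·σ/δ)².
z_α = 1.645; z_β = 1.282 (power 90%).
n = 2 × (2.927 × 8.25 / 3.82)² = 2 × 39.96 = 79.92
Round up: n = 80 per group.
Total across both groups: 2 × 80 = 160.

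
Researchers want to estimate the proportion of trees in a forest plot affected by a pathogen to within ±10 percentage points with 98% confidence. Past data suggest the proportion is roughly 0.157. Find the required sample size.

For a proportion with margin E = 0.1 at 98% confidence, z = 2.326.
n = p̂(1−p̂)(z/E)² = 0.157 × 0.843 × (2.326/0.1)² = 71.61
Round up: n = 72.

72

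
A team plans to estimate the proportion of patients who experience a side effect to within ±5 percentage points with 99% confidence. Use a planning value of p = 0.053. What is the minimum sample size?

For a proportion with margin E = 0.05 at 99% confidence, z = 2.576.
n = p̂(1−p̂)(z/E)² = 0.053 × 0.947 × (2.576/0.05)² = 133.22
Round up: n = 134.

134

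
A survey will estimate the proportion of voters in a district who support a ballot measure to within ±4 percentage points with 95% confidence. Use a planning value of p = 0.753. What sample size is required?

447

For a proportion with margin E = 0.04 at 95% confidence, z = 1.960.
n = p̂(1−p̂)(z/E)² = 0.753 × 0.247 × (1.960/0.04)² = 446.56
Round up: n = 447.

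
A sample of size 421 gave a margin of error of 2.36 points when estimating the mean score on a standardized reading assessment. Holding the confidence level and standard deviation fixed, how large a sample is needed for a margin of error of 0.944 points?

2632

Margin of error scales as 1/√n, so n₂ = n₁·(E₁/E₂)².
n₂ = 421 × (2.36/0.944)² = 421 × 6.25 = 2631.25
Round up: n₂ = 2632.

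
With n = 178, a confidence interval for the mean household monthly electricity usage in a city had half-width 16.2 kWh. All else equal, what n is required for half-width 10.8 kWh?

Margin of error scales as 1/√n, so n₂ = n₁·(E₁/E₂)².
n₂ = 178 × (16.2/10.8)² = 178 × 2.25 = 400.50
Round up: n₂ = 401.

401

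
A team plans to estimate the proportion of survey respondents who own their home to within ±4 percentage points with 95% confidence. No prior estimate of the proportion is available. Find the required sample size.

For a proportion with margin E = 0.04 at 95% confidence, z = 1.960.
With no prior estimate, use p = 0.5, which maximizes p(1−p) at 0.25.
n = 0.25 × (z/E)² = 0.25 × (1.960/0.04)² = 600.25
Round up: n = 601.

n = 601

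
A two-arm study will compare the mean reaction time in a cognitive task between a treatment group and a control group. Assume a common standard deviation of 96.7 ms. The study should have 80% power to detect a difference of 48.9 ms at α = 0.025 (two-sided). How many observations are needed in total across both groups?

150 total

For two equal groups, n per group = 2·((z_{α/2} + z_β)·σ/δ)².
z_{α/2} = 2.241; z_β = 0.842 (power 80%).
n = 2 × (3.083 × 96.7 / 48.9)² = 2 × 37.17 = 74.34
Round up: n = 75 per group.
Total across both groups: 2 × 75 = 150.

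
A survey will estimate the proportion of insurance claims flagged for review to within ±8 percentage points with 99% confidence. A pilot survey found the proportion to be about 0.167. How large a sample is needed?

145

For a proportion with margin E = 0.08 at 99% confidence, z = 2.576.
n = p̂(1−p̂)(z/E)² = 0.167 × 0.833 × (2.576/0.08)² = 144.24
Round up: n = 145.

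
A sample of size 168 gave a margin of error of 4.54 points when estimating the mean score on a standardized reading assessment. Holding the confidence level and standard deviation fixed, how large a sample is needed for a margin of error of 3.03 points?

n = 378

Margin of error scales as 1/√n, so n₂ = n₁·(E₁/E₂)².
n₂ = 168 × (4.54/3.03)² = 168 × 2.245 = 377.16
Round up: n₂ = 378.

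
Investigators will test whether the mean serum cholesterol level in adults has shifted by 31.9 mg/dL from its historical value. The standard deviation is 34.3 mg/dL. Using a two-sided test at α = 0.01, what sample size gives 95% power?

21

For a one-sample z-test, n = ((z_{α/2} + z_β)·σ/δ)².
z_{α/2} = 2.576 (two-sided α = 0.01); z_β = 1.645 (power 95% → β = 0.05).
n = (4.221 × 34.3 / 31.9)² = 20.60
Round up: n = 21.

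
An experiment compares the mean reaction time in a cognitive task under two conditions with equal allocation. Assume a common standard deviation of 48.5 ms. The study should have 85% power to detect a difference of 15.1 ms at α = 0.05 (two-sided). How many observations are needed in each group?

186 per group

For two equal groups, n per group = 2·((z_{α/2} + z_β)·σ/δ)².
z_{α/2} = 1.960; z_β = 1.036 (power 85%).
n = 2 × (2.996 × 48.5 / 15.1)² = 2 × 92.60 = 185.20
Round up: n = 186 per group.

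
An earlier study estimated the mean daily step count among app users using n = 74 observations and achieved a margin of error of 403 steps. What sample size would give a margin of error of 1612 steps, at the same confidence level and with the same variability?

Margin of error scales as 1/√n, so n₂ = n₁·(E₁/E₂)².
n₂ = 74 × (403/1612)² = 74 × 0.0625 = 4.62
Round up: n₂ = 5.

5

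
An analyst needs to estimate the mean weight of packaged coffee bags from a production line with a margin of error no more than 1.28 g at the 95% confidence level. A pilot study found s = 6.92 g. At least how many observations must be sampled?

For a mean, the margin of error is E = z·σ/√n, so n = (zσ/E)².
At 95% confidence, z = 1.960.
n = (1.960 × 6.92 / 1.28)² = 112.28
Round up: n = 113.

n = 113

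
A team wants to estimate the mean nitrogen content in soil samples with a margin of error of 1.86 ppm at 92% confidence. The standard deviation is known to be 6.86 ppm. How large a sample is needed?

42

For a mean, the margin of error is E = z·σ/√n, so n = (zσ/E)².
At 92% confidence, z = 1.751.
n = (1.751 × 6.86 / 1.86)² = 41.71
Round up: n = 42.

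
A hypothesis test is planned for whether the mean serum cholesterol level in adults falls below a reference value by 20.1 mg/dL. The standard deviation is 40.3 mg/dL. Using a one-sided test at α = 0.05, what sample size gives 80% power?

n = 25

For a one-sample z-test, n = ((z_α + z_β)·σ/δ)².
z_α = 1.645 (one-sided α = 0.05); z_β = 0.842 (power 80% → β = 0.2).
n = (2.487 × 40.3 / 20.1)² = 24.86
Round up: n = 25.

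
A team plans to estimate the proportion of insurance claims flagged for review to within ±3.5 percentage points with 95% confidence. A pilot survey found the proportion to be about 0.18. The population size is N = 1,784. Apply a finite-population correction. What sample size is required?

n = 368

For a proportion with margin E = 0.035 at 95% confidence, z = 1.960.
n = p̂(1−p̂)(z/E)² = 0.18 × 0.82 × (1.960/0.035)² = 462.87 — call this n₀.
Finite-population correction with N = 1,784: n = n₀ / (1 + (n₀−1)/N) = 462.87 / 1.259 = 367.65
Round up: n = 368.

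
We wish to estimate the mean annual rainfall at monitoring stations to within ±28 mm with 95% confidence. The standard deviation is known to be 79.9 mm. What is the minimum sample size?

For a mean, the margin of error is E = z·σ/√n, so n = (zσ/E)².
At 95% confidence, z = 1.960.
n = (1.960 × 79.9 / 28)² = 31.28
Round up: n = 32.

n = 32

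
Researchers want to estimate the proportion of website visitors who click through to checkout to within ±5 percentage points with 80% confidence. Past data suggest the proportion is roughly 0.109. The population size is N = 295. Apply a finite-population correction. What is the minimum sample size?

53

For a proportion with margin E = 0.05 at 80% confidence, z = 1.282.
n = p̂(1−p̂)(z/E)² = 0.109 × 0.891 × (1.282/0.05)² = 63.85 — call this n₀.
Finite-population correction with N = 295: n = n₀ / (1 + (n₀−1)/N) = 63.85 / 1.213 = 52.64
Round up: n = 53.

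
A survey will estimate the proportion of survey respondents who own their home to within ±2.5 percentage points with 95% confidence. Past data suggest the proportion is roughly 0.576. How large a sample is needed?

1502

For a proportion with margin E = 0.025 at 95% confidence, z = 1.960.
n = p̂(1−p̂)(z/E)² = 0.576 × 0.424 × (1.960/0.025)² = 1501.14
Round up: n = 1502.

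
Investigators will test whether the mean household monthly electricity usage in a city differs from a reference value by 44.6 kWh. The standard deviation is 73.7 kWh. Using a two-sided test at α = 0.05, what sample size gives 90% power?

For a one-sample z-test, n = ((z_{α/2} + z_β)·σ/δ)².
z_{α/2} = 1.960 (two-sided α = 0.05); z_β = 1.282 (power 90% → β = 0.1).
n = (3.242 × 73.7 / 44.6)² = 28.70
Round up: n = 29.

29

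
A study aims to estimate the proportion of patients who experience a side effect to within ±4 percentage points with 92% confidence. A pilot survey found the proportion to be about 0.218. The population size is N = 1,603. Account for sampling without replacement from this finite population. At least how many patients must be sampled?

n = 272

For a proportion with margin E = 0.04 at 92% confidence, z = 1.751.
n = p̂(1−p̂)(z/E)² = 0.218 × 0.782 × (1.751/0.04)² = 326.67 — call this n₀.
Finite-population correction with N = 1,603: n = n₀ / (1 + (n₀−1)/N) = 326.67 / 1.203 = 271.55
Round up: n = 272.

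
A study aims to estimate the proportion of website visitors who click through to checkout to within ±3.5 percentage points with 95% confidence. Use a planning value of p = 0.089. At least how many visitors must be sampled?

For a proportion with margin E = 0.035 at 95% confidence, z = 1.960.
n = p̂(1−p̂)(z/E)² = 0.089 × 0.911 × (1.960/0.035)² = 254.26
Round up: n = 255.

255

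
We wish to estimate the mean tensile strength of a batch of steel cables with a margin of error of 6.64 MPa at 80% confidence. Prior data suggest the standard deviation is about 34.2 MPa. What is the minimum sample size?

For a mean, the margin of error is E = z·σ/√n, so n = (zσ/E)².
At 80% confidence, z = 1.282.
n = (1.282 × 34.2 / 6.64)² = 43.60
Round up: n = 44.

44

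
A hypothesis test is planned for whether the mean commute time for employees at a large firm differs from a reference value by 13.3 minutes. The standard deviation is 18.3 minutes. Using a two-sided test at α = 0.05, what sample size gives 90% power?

n = 20

For a one-sample z-test, n = ((z_{α/2} + z_β)·σ/δ)².
z_{α/2} = 1.960 (two-sided α = 0.05); z_β = 1.282 (power 90% → β = 0.1).
n = (3.242 × 18.3 / 13.3)² = 19.90
Round up: n = 20.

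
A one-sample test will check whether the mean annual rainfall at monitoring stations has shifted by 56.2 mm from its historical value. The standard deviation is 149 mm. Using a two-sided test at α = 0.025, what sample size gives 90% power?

n = 88

For a one-sample z-test, n = ((z_{α/2} + z_β)·σ/δ)².
z_{α/2} = 2.241 (two-sided α = 0.025); z_β = 1.282 (power 90% → β = 0.1).
n = (3.523 × 149 / 56.2)² = 87.24
Round up: n = 88.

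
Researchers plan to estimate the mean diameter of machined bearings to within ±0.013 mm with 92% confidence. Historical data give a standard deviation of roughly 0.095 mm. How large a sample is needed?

164

For a mean, the margin of error is E = z·σ/√n, so n = (zσ/E)².
At 92% confidence, z = 1.751.
n = (1.751 × 0.095 / 0.013)² = 163.73
Round up: n = 164.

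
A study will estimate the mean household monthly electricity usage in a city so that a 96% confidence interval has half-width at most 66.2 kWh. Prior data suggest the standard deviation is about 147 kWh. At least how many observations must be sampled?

For a mean, the margin of error is E = z·σ/√n, so n = (zσ/E)².
At 96% confidence, z = 2.054.
n = (2.054 × 147 / 66.2)² = 20.80
Round up: n = 21.

21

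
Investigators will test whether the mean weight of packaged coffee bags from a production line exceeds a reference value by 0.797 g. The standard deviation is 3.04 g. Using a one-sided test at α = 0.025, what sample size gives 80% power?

For a one-sample z-test, n = ((z_α + z_β)·σ/δ)².
z_α = 1.960 (one-sided α = 0.025); z_β = 0.842 (power 80% → β = 0.2).
n = (2.802 × 3.04 / 0.797)² = 114.23
Round up: n = 115.

115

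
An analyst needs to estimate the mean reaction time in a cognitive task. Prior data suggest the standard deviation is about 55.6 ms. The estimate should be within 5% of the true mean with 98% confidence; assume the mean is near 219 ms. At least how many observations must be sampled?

For a mean, the margin of error is E = z·σ/√n, so n = (zσ/E)².
At 98% confidence, z = 2.326.
E = 5% of 219 = 10.95 ms.
n = (2.326 × 55.6 / 10.95)² = 139.49
Round up: n = 140.

140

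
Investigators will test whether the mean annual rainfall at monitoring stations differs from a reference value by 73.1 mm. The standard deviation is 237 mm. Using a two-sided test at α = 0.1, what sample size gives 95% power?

For a one-sample z-test, n = ((z_{α/2} + z_β)·σ/δ)².
z_{α/2} = 1.645 (two-sided α = 0.1); z_β = 1.645 (power 95% → β = 0.05).
n = (3.290 × 237 / 73.1)² = 113.78
Round up: n = 114.

114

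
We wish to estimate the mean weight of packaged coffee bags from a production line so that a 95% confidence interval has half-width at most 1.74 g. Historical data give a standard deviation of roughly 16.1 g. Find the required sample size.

329

For a mean, the margin of error is E = z·σ/√n, so n = (zσ/E)².
At 95% confidence, z = 1.960.
n = (1.960 × 16.1 / 1.74)² = 328.90
Round up: n = 329.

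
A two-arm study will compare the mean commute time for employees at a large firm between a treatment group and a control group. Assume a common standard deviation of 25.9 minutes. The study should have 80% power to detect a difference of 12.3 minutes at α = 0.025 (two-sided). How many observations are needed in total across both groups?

170 total

For two equal groups, n per group = 2·((z_{α/2} + z_β)·σ/δ)².
z_{α/2} = 2.241; z_β = 0.842 (power 80%).
n = 2 × (3.083 × 25.9 / 12.3)² = 2 × 42.14 = 84.28
Round up: n = 85 per group.
Total across both groups: 2 × 85 = 170.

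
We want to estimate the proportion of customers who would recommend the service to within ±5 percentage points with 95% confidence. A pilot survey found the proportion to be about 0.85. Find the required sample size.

196

For a proportion with margin E = 0.05 at 95% confidence, z = 1.960.
n = p̂(1−p̂)(z/E)² = 0.85 × 0.15 × (1.960/0.05)² = 195.92
Round up: n = 196.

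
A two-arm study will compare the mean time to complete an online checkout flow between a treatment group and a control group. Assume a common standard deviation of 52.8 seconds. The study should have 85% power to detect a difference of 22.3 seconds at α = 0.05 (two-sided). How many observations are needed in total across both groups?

202 total

For two equal groups, n per group = 2·((z_{α/2} + z_β)·σ/δ)².
z_{α/2} = 1.960; z_β = 1.036 (power 85%).
n = 2 × (2.996 × 52.8 / 22.3)² = 2 × 50.32 = 100.64
Round up: n = 101 per group.
Total across both groups: 2 × 101 = 202.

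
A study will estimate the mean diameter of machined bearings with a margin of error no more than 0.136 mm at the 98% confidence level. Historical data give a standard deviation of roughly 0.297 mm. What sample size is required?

26

For a mean, the margin of error is E = z·σ/√n, so n = (zσ/E)².
At 98% confidence, z = 2.326.
n = (2.326 × 0.297 / 0.136)² = 25.80
Round up: n = 26.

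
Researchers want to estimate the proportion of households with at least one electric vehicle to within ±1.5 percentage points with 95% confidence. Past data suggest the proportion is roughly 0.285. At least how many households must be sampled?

For a proportion with margin E = 0.015 at 95% confidence, z = 1.960.
n = p̂(1−p̂)(z/E)² = 0.285 × 0.715 × (1.960/0.015)² = 3479.21
Round up: n = 3480.

3480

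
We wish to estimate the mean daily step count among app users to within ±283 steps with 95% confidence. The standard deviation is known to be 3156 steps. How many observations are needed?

478

For a mean, the margin of error is E = z·σ/√n, so n = (zσ/E)².
At 95% confidence, z = 1.960.
n = (1.960 × 3156 / 283)² = 477.76
Round up: n = 478.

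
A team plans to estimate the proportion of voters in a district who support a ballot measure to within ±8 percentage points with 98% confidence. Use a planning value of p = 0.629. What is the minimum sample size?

198

For a proportion with margin E = 0.08 at 98% confidence, z = 2.326.
n = p̂(1−p̂)(z/E)² = 0.629 × 0.371 × (2.326/0.08)² = 197.27
Round up: n = 198.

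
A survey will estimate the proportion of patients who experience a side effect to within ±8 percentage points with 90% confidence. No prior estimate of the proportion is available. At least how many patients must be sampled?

For a proportion with margin E = 0.08 at 90% confidence, z = 1.645.
With no prior estimate, use p = 0.5, which maximizes p(1−p) at 0.25.
n = 0.25 × (z/E)² = 0.25 × (1.645/0.08)² = 105.70
Round up: n = 106.

n = 106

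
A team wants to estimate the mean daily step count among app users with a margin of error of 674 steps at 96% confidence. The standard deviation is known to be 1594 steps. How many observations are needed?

For a mean, the margin of error is E = z·σ/√n, so n = (zσ/E)².
At 96% confidence, z = 2.054.
n = (2.054 × 1594 / 674)² = 23.60
Round up: n = 24.

n = 24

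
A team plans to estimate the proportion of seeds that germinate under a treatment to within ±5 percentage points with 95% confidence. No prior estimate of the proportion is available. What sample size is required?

n = 385

For a proportion with margin E = 0.05 at 95% confidence, z = 1.960.
With no prior estimate, use p = 0.5, which maximizes p(1−p) at 0.25.
n = 0.25 × (z/E)² = 0.25 × (1.960/0.05)² = 384.16
Round up: n = 385.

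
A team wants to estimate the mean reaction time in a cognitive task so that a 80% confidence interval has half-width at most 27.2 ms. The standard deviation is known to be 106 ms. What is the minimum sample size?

For a mean, the margin of error is E = z·σ/√n, so n = (zσ/E)².
At 80% confidence, z = 1.282.
n = (1.282 × 106 / 27.2)² = 24.96
Round up: n = 25.

25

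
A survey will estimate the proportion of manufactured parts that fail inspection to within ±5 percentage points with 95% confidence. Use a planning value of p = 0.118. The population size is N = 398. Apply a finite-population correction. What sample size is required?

For a proportion with margin E = 0.05 at 95% confidence, z = 1.960.
n = p̂(1−p̂)(z/E)² = 0.118 × 0.882 × (1.960/0.05)² = 159.93 — call this n₀.
Finite-population correction with N = 398: n = n₀ / (1 + (n₀−1)/N) = 159.93 / 1.399 = 114.32
Round up: n = 115.

115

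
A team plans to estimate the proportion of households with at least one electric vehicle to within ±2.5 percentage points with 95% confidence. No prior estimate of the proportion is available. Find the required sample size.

n = 1537

For a proportion with margin E = 0.025 at 95% confidence, z = 1.960.
With no prior estimate, use p = 0.5, which maximizes p(1−p) at 0.25.
n = 0.25 × (z/E)² = 0.25 × (1.960/0.025)² = 1536.64
Round up: n = 1537.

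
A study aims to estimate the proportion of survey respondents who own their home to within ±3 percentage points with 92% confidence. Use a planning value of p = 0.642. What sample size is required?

For a proportion with margin E = 0.03 at 92% confidence, z = 1.751.
n = p̂(1−p̂)(z/E)² = 0.642 × 0.358 × (1.751/0.03)² = 782.97
Round up: n = 783.

783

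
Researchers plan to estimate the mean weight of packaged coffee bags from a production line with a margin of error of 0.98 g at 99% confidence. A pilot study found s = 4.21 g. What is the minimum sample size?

123

For a mean, the margin of error is E = z·σ/√n, so n = (zσ/E)².
At 99% confidence, z = 2.576.
n = (2.576 × 4.21 / 0.98)² = 122.46
Round up: n = 123.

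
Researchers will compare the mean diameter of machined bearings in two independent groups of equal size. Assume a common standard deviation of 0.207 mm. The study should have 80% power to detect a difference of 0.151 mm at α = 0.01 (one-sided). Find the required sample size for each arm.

38 per group

For two equal groups, n per group = 2·((z_α + z_β)·σ/δ)².
z_α = 2.326; z_β = 0.842 (power 80%).
n = 2 × (3.168 × 0.207 / 0.151)² = 2 × 18.86 = 37.72
Round up: n = 38 per group.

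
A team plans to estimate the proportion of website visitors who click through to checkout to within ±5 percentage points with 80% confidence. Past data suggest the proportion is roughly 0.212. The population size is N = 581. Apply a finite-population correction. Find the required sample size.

For a proportion with margin E = 0.05 at 80% confidence, z = 1.282.
n = p̂(1−p̂)(z/E)² = 0.212 × 0.788 × (1.282/0.05)² = 109.82 — call this n₀.
Finite-population correction with N = 581: n = n₀ / (1 + (n₀−1)/N) = 109.82 / 1.187 = 92.52
Round up: n = 93.

93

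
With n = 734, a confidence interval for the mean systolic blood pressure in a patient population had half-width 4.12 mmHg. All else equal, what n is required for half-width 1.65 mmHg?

4577

Margin of error scales as 1/√n, so n₂ = n₁·(E₁/E₂)².
n₂ = 734 × (4.12/1.65)² = 734 × 6.235 = 4576.49
Round up: n₂ = 4577.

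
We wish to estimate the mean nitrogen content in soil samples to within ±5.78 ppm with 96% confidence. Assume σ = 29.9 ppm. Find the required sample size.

For a mean, the margin of error is E = z·σ/√n, so n = (zσ/E)².
At 96% confidence, z = 2.054.
n = (2.054 × 29.9 / 5.78)² = 112.90
Round up: n = 113.

113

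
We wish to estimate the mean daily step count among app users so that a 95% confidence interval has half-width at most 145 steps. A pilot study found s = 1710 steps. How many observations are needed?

n = 535

For a mean, the margin of error is E = z·σ/√n, so n = (zσ/E)².
At 95% confidence, z = 1.960.
n = (1.960 × 1710 / 145)² = 534.28
Round up: n = 535.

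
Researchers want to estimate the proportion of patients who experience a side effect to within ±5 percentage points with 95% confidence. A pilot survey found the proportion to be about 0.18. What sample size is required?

For a proportion with margin E = 0.05 at 95% confidence, z = 1.960.
n = p̂(1−p̂)(z/E)² = 0.18 × 0.82 × (1.960/0.05)² = 226.81
Round up: n = 227.

227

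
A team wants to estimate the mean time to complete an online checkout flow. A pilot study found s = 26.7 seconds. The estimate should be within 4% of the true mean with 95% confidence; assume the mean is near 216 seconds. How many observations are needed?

37

For a mean, the margin of error is E = z·σ/√n, so n = (zσ/E)².
At 95% confidence, z = 1.960.
E = 4% of 216 = 8.64 seconds.
n = (1.960 × 26.7 / 8.64)² = 36.69
Round up: n = 37.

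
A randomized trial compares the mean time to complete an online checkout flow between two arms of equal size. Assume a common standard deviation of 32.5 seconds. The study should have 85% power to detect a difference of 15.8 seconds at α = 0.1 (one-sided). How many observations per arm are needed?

46 per group

For two equal groups, n per group = 2·((z_α + z_β)·σ/δ)².
z_α = 1.282; z_β = 1.036 (power 85%).
n = 2 × (2.318 × 32.5 / 15.8)² = 2 × 22.73 = 45.46
Round up: n = 46 per group.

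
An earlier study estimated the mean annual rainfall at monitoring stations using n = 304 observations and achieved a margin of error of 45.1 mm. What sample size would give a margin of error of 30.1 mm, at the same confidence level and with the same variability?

Margin of error scales as 1/√n, so n₂ = n₁·(E₁/E₂)².
n₂ = 304 × (45.1/30.1)² = 304 × 2.245 = 682.48
Round up: n₂ = 683.

683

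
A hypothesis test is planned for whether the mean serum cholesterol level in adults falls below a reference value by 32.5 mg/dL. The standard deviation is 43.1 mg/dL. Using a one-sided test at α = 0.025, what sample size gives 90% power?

For a one-sample z-test, n = ((z_α + z_β)·σ/δ)².
z_α = 1.960 (one-sided α = 0.025); z_β = 1.282 (power 90% → β = 0.1).
n = (3.242 × 43.1 / 32.5)² = 18.48
Round up: n = 19.

n = 19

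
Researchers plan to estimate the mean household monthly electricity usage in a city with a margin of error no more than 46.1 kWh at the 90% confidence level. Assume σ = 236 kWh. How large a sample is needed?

71

For a mean, the margin of error is E = z·σ/√n, so n = (zσ/E)².
At 90% confidence, z = 1.645.
n = (1.645 × 236 / 46.1)² = 70.92
Round up: n = 71.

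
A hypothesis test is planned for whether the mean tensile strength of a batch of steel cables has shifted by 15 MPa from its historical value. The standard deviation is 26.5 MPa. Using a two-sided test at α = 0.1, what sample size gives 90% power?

For a one-sample z-test, n = ((z_{α/2} + z_β)·σ/δ)².
z_{α/2} = 1.645 (two-sided α = 0.1); z_β = 1.282 (power 90% → β = 0.1).
n = (2.927 × 26.5 / 15)² = 26.74
Round up: n = 27.

27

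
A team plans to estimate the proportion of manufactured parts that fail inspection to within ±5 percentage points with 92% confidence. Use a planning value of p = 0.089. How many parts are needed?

100

For a proportion with margin E = 0.05 at 92% confidence, z = 1.751.
n = p̂(1−p̂)(z/E)² = 0.089 × 0.911 × (1.751/0.05)² = 99.44
Round up: n = 100.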